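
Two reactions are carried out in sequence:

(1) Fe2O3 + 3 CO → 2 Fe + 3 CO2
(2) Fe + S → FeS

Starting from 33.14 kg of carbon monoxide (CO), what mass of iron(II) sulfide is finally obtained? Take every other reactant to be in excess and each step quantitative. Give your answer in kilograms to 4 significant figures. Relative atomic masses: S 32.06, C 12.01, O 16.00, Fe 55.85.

69.34 kg

M(CO) = 12.01 + 16.00 = 28.01 g/mol.
M(FeS) = 55.85 + 32.06 = 87.91 g/mol.
33.14 kg = 33140 g.
n(CO) = 33140 / 28.01 = 1183.1 mol.
Step 1 gives a 3:2 ratio of CO to Fe, so n(Fe) = 788.77 mol.
In step 2 the Fe:FeS ratio is 1:1, so n(FeS) = 788.77 mol.
Mass of FeS = 788.77 × 87.91 = 69340 g = 69.34 kg.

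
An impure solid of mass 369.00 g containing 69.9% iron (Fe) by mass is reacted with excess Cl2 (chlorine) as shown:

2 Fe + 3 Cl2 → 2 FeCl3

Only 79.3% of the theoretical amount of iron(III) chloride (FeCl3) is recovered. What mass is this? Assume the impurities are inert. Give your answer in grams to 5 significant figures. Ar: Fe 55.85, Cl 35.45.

594.02 g

Pure Fe available = 369.00 g × 0.699 = 257.931 g.
M(Fe) = 55.85 g/mol.
M(FeCl3) = 55.85 + 3(35.45) = 162.20 g/mol.
n(Fe) = 257.931 g / 55.85 g/mol = 4.61828 mol.
From the equation the Fe:FeCl3 mole ratio is 2:2, so n(FeCl3) = 4.61828 × 2/2 = 4.61828 mol.
Mass of FeCl3 = 4.61828 mol × 162.20 g/mol = 749.085 g.
Actual mass collected = 749.085 g × 0.793 = 594.025 g.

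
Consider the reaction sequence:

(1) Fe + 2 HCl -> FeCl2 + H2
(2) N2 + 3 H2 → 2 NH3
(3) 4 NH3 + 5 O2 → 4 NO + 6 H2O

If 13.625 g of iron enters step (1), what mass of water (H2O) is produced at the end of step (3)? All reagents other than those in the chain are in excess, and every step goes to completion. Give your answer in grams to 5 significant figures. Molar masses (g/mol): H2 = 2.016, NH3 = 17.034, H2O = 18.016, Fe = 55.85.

n(Fe) = 13.625 / 55.85 = 0.243957 mol.
Reaction (1): Fe→H2 ratio 1:1 ⇒ n(H2) = 0.243957 mol.
Reaction (2): H2→NH3 ratio 3:2 ⇒ n(NH3) = 0.162638 mol.
Reaction (3): NH3→H2O ratio 4:6 ⇒ n(H2O) = 0.243957 mol.
Mass of H2O = 0.243957 × 18.016 = 4.39513 g.

4.3951 g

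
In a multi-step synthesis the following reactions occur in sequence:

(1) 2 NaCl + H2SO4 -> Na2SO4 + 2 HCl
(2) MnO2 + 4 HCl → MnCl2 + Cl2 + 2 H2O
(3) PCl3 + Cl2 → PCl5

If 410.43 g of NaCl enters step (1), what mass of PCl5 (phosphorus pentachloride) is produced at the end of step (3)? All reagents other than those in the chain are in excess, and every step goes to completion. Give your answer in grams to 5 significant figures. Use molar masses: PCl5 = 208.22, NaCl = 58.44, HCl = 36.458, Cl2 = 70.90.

n(NaCl) = 410.43 / 58.44 = 7.02310 mol.
Reaction (1): NaCl→HCl ratio 2:2 ⇒ n(HCl) = 7.02310 mol.
Reaction (2): HCl→Cl2 ratio 4:1 ⇒ n(Cl2) = 1.75578 mol.
Reaction (3): Cl2→PCl5 ratio 1:1 ⇒ n(PCl5) = 1.75578 mol.
Mass of PCl5 = 1.75578 × 208.22 = 365.588 g.

365.59 g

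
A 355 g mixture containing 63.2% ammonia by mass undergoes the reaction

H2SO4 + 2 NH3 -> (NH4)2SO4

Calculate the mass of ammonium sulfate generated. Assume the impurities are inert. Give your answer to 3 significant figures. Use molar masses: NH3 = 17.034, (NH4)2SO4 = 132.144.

Mass of pure NH3 = 355 g × 0.632 = 224.4 g.
n(NH3) = 224.4 g / 17.034 g/mol = 13.17 mol.
From the equation the NH3:(NH4)2SO4 mole ratio is 2:1, so n((NH4)2SO4) = 13.17 × 1/2 = 6.586 mol.
Mass of (NH4)2SO4 = 6.586 mol × 132.144 g/mol = 870.3 g.

870 g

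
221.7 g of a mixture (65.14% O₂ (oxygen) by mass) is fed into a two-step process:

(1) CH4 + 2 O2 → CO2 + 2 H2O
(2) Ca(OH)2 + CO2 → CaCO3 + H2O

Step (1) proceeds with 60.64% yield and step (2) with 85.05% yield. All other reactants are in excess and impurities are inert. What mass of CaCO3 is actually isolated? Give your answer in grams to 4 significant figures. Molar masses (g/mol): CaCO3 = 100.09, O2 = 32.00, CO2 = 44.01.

Pure O2 = 221.7 × 0.6514 = 144.42 g.
n(O2) = 144.42 / 32.00 = 4.5130 mol.
Step 1 (O2:CO2 = 2:1): theoretical n(CO2) = 2.2565 mol; at 60.64% yield, n(CO2) = 1.3683 mol.
Step 2 (CO2:CaCO3 = 1:1): theoretical n(CaCO3) = 1.3683 mol, so theoretical mass = 1.3683 × 100.09 = 136.96 g.
At 85.05% yield, actual mass of CaCO3 = 136.96 × 0.8505 = 116.48 g.

116.5 g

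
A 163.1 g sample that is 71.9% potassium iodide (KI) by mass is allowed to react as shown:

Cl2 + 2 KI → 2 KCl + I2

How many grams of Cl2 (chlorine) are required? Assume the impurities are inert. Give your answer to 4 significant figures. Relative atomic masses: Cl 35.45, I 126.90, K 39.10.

25.04 g

Mass of pure KI = 163.1 g × 0.719 = 117.27 g.
M(KI) = 39.10 + 126.90 = 166.00 g/mol.
M(Cl2) = 2(35.45) = 70.90 g/mol.
n(KI) = 117.27 g / 166.00 g/mol = 0.70644 mol.
From the equation the KI:Cl2 mole ratio is 2:1, so n(Cl2) = 0.70644 × 1/2 = 0.35322 mol.
Mass of Cl2 = 0.35322 mol × 70.90 g/mol = 25.043 g.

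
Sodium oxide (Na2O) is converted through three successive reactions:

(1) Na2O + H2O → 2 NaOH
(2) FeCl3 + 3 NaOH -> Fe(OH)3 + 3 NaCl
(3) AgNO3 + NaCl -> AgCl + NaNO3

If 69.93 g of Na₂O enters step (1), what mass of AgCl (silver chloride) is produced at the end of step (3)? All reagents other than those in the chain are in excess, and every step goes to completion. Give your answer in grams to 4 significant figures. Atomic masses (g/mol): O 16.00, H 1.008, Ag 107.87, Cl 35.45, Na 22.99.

M(Na2O) = 2(22.99) + 16.00 = 61.98 g/mol.
M(AgCl) = 107.87 + 35.45 = 143.32 g/mol.
n(Na2O) = 69.93 / 61.98 = 1.1283 mol.
Reaction (1): Na2O→NaOH ratio 1:2 ⇒ n(NaOH) = 2.2565 mol.
Reaction (2): NaOH→NaCl ratio 3:3 ⇒ n(NaCl) = 2.2565 mol.
Reaction (3): NaCl→AgCl ratio 1:1 ⇒ n(AgCl) = 2.2565 mol.
Mass of AgCl = 2.2565 × 143.32 = 323.41 g.

323.4 g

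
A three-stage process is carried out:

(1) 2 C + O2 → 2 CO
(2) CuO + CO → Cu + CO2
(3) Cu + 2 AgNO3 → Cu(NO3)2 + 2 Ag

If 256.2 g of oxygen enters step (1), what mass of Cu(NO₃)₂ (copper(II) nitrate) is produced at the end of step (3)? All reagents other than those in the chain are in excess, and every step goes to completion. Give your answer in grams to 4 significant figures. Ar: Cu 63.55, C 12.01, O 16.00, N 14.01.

M(O2) = 2(16.00) = 32.00 g/mol.
M(Cu(NO3)2) = 63.55 + 2(14.01) + 6(16.00) = 187.57 g/mol.
n(O2) = 256.2 / 32.00 = 8.0062 mol.
Reaction (1): O2→CO ratio 1:2 ⇒ n(CO) = 16.012 mol.
Reaction (2): CO→Cu ratio 1:1 ⇒ n(Cu) = 16.012 mol.
Reaction (3): Cu→Cu(NO3)2 ratio 1:1 ⇒ n(Cu(NO3)2) = 16.012 mol.
Mass of Cu(NO3)2 = 16.012 × 187.57 = 3003.5 g.

3003 g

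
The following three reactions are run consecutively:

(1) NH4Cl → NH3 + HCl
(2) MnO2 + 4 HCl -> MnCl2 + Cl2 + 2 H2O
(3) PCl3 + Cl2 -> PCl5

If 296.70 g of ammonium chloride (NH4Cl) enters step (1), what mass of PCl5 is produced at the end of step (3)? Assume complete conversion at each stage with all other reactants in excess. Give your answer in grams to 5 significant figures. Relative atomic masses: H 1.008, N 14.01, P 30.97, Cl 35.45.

M(NH4Cl) = 14.01 + 4(1.008) + 35.45 = 53.492 g/mol.
M(PCl5) = 30.97 + 5(35.45) = 208.22 g/mol.
n(NH4Cl) = 296.70 / 53.492 = 5.54662 mol.
Reaction (1): NH4Cl→HCl ratio 1:1 ⇒ n(HCl) = 5.54662 mol.
Reaction (2): HCl→Cl2 ratio 4:1 ⇒ n(Cl2) = 1.38666 mol.
Reaction (3): Cl2→PCl5 ratio 1:1 ⇒ n(PCl5) = 1.38666 mol.
Mass of PCl5 = 1.38666 × 208.22 = 288.730 g.

288.73 g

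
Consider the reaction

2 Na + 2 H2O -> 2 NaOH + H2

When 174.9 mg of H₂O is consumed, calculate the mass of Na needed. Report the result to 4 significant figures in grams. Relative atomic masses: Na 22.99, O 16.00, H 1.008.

0.2232 g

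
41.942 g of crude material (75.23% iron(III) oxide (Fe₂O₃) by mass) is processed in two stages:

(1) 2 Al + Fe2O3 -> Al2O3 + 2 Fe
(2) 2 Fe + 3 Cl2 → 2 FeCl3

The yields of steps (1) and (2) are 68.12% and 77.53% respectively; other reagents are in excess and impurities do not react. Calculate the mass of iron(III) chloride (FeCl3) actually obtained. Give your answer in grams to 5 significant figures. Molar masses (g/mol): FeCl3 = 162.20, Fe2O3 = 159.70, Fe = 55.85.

33.850 g

Pure Fe2O3 = 41.942 × 0.7523 = 31.5530 g.
n(Fe2O3) = 31.5530 / 159.70 = 0.197576 mol.
Step 1 (Fe2O3:Fe = 1:2): theoretical n(Fe) = 0.395153 mol; at 68.12% yield, n(Fe) = 0.269178 mol.
Step 2 (Fe:FeCl3 = 2:2): theoretical n(FeCl3) = 0.269178 mol, so theoretical mass = 0.269178 × 162.20 = 43.6607 g.
At 77.53% yield, actual mass of FeCl3 = 43.6607 × 0.7753 = 33.8501 g.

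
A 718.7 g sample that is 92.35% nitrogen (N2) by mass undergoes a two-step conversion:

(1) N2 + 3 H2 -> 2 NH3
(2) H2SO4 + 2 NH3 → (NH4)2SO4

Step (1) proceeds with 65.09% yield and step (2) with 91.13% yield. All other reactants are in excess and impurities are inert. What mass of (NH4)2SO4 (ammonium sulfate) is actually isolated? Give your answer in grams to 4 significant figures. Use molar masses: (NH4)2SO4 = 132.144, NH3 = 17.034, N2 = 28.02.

Pure N2 = 718.7 × 0.9235 = 663.72 g.
n(N2) = 663.72 / 28.02 = 23.687 mol.
Step 1 (N2:NH3 = 1:2): theoretical n(NH3) = 47.375 mol; at 65.09% yield, n(NH3) = 30.836 mol.
Step 2 (NH3:(NH4)2SO4 = 2:1): theoretical n((NH4)2SO4) = 15.418 mol, so theoretical mass = 15.418 × 132.144 = 2037.4 g.
At 91.13% yield, actual mass of (NH4)2SO4 = 2037.4 × 0.9113 = 1856.7 g.

1857 g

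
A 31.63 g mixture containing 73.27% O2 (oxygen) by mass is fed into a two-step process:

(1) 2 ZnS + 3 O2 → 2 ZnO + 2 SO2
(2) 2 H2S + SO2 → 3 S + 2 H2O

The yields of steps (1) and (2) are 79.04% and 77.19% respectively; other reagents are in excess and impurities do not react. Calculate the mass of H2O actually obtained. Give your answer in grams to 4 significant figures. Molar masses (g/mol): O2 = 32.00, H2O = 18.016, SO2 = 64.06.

10.61 g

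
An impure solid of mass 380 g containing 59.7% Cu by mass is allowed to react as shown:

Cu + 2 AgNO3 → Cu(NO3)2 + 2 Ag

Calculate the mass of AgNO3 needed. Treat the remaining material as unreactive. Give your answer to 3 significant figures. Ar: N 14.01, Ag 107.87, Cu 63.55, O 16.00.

Mass of pure Cu = 380 g × 0.597 = 226.9 g.
M(Cu) = 63.55 g/mol.
M(AgNO3) = 107.87 + 14.01 + 3(16.00) = 169.88 g/mol.
n(Cu) = 226.9 g / 63.55 g/mol = 3.570 mol.
From the equation the Cu:AgNO3 mole ratio is 1:2, so n(AgNO3) = 3.570 × 2/1 = 7.140 mol.
Mass of AgNO3 = 7.140 mol × 169.88 g/mol = 1213 g.

1210 g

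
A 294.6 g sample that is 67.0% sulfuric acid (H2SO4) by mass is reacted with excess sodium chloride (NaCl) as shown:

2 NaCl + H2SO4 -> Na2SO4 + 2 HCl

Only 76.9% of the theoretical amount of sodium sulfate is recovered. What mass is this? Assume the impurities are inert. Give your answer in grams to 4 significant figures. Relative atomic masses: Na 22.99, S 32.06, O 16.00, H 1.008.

219.8 g

Pure H2SO4 available = 294.6 g × 0.670 = 197.38 g.
M(H2SO4) = 2(1.008) + 32.06 + 4(16.00) = 98.076 g/mol.
M(Na2SO4) = 2(22.99) + 32.06 + 4(16.00) = 142.04 g/mol.
n(H2SO4) = 197.38 g / 98.076 g/mol = 2.0125 mol.
From the equation the H2SO4:Na2SO4 mole ratio is 1:1, so n(Na2SO4) = 2.0125 × 1/1 = 2.0125 mol.
Mass of Na2SO4 = 2.0125 mol × 142.04 g/mol = 285.86 g.
Actual mass collected = 285.86 g × 0.769 = 219.83 g.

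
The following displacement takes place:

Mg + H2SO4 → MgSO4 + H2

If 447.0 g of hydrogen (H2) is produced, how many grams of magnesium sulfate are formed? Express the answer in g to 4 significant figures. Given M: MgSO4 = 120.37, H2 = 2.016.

26690 g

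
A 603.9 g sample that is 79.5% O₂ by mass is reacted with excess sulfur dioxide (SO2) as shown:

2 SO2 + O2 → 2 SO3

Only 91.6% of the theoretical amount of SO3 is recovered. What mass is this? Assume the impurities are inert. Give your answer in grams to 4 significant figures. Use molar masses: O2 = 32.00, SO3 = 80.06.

Pure O2 available = 603.9 g × 0.795 = 480.10 g.
n(O2) = 480.10 g / 32.00 g/mol = 15.003 mol.
From the equation the O2:SO3 mole ratio is 1:2, so n(SO3) = 15.003 × 2/1 = 30.006 mol.
Mass of SO3 = 30.006 mol × 80.06 g/mol = 2402.3 g.
Actual mass collected = 2402.3 g × 0.916 = 2200.5 g.

2201 g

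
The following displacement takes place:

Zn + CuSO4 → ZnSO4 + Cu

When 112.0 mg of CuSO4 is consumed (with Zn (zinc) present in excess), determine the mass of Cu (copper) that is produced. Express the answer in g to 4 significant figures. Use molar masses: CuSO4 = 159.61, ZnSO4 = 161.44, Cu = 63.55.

Convert: 112.0 mg = 0.11200 g.
n(CuSO4) = 0.11200 g / 159.61 g/mol = 0.00070171 mol.
From the equation the CuSO4:Cu mole ratio is 1:1, so n(Cu) = 0.00070171 × 1/1 = 0.00070171 mol.
Mass of Cu = 0.00070171 mol × 63.55 g/mol = 0.044594 g.

0.04459 g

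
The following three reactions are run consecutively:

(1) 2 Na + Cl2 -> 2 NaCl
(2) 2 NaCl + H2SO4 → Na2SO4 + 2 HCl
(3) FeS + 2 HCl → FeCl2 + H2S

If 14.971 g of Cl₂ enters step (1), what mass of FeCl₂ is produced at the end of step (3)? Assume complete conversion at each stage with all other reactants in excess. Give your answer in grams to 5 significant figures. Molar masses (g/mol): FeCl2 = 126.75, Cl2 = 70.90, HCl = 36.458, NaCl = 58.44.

n(Cl2) = 14.971 / 70.90 = 0.211157 mol.
Reaction (1): Cl2→NaCl ratio 1:2 ⇒ n(NaCl) = 0.422313 mol.
Reaction (2): NaCl→HCl ratio 2:2 ⇒ n(HCl) = 0.422313 mol.
Reaction (3): HCl→FeCl2 ratio 2:1 ⇒ n(FeCl2) = 0.211157 mol.
Mass of FeCl2 = 0.211157 × 126.75 = 26.7641 g.

26.764 g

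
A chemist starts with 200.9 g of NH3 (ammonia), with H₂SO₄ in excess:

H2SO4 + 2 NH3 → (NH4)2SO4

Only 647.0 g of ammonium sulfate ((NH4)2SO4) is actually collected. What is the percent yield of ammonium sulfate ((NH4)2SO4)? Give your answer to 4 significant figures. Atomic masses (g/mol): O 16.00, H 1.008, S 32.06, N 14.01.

83.03 %

M(NH3) = 14.01 + 3(1.008) = 17.034 g/mol.
M((NH4)2SO4) = 2(14.01) + 8(1.008) + 32.06 + 4(16.00) = 132.144 g/mol.
n(NH3) = 200.90 g / 17.034 g/mol = 11.794 mol.
From the equation the NH3:(NH4)2SO4 mole ratio is 2:1, so n((NH4)2SO4) = 11.794 × 1/2 = 5.8970 mol.
Mass of (NH4)2SO4 = 5.8970 mol × 132.144 g/mol = 779.26 g.
This is the theoretical yield. Percent yield = 647.0 g / 779.26 g × 100% = 83.028%.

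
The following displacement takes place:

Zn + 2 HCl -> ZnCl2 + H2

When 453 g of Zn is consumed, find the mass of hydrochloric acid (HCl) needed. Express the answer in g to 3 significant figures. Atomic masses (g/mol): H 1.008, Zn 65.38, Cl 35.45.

M(Zn) = 65.38 g/mol.
M(HCl) = 1.008 + 35.45 = 36.458 g/mol.
n(Zn) = 453.0 g / 65.38 g/mol = 6.929 mol.
From the equation the Zn:HCl mole ratio is 1:2, so n(HCl) = 6.929 × 2/1 = 13.86 mol.
Mass of HCl = 13.86 mol × 36.458 g/mol = 505.2 g.

505 g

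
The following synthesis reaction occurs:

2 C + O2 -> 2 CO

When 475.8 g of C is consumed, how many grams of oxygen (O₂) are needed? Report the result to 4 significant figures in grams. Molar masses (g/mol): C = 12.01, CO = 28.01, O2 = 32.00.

n(C) = 475.80 g / 12.01 g/mol = 39.617 mol.
From the equation the C:O2 mole ratio is 2:1, so n(O2) = 39.617 × 1/2 = 19.808 mol.
Mass of O2 = 19.808 mol × 32.00 g/mol = 633.87 g.

633.9 g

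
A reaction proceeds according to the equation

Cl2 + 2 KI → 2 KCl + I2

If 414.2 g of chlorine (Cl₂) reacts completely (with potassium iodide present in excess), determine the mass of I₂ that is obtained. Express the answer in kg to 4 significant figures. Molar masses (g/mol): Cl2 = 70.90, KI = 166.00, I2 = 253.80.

n(Cl2) = 414.20 g / 70.90 g/mol = 5.8420 mol.
From the equation the Cl2:I2 mole ratio is 1:1, so n(I2) = 5.8420 × 1/1 = 5.8420 mol.
Mass of I2 = 5.8420 mol × 253.80 g/mol = 1482.7 g.
Converting to kg: 1482.7 g = 1.483 kg.

1.483 kg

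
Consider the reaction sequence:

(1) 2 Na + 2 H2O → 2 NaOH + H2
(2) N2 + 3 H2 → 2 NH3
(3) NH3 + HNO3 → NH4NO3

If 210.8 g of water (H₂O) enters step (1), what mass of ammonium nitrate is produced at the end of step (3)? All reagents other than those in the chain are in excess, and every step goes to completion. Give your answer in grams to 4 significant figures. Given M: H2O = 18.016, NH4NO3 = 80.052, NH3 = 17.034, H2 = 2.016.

312.2 g

n(H2O) = 210.8 / 18.016 = 11.701 mol.
Reaction (1): H2O→H2 ratio 2:1 ⇒ n(H2) = 5.8504 mol.
Reaction (2): H2→NH3 ratio 3:2 ⇒ n(NH3) = 3.9002 mol.
Reaction (3): NH3→NH4NO3 ratio 1:1 ⇒ n(NH4NO3) = 3.9002 mol.
Mass of NH4NO3 = 3.9002 × 80.052 = 312.22 g.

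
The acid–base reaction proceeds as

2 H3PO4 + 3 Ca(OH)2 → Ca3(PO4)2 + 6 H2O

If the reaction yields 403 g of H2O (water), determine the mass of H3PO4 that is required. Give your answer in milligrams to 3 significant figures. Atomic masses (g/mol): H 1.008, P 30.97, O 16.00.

731000 mg

M(H2O) = 2(1.008) + 16.00 = 18.016 g/mol.
M(H3PO4) = 3(1.008) + 30.97 + 4(16.00) = 97.994 g/mol.
n(H2O) = 403.0 g / 18.016 g/mol = 22.37 mol.
From the equation the H2O:H3PO4 mole ratio is 6:2, so n(H3PO4) = 22.37 × 2/6 = 7.456 mol.
Mass of H3PO4 = 7.456 mol × 97.994 g/mol = 730.7 g.
Converting to mg: 730.7 g = 731000 mg.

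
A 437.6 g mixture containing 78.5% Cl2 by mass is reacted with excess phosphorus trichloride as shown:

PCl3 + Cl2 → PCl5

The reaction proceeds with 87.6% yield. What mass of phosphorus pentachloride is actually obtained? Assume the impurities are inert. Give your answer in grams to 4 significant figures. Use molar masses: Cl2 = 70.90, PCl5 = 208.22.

883.7 g

Pure Cl2 available = 437.6 g × 0.785 = 343.52 g.
n(Cl2) = 343.52 g / 70.90 g/mol = 4.8451 mol.
From the equation the Cl2:PCl5 mole ratio is 1:1, so n(PCl5) = 4.8451 × 1/1 = 4.8451 mol.
Mass of PCl5 = 4.8451 mol × 208.22 g/mol = 1008.8 g.
Actual mass collected = 1008.8 g × 0.876 = 883.75 g.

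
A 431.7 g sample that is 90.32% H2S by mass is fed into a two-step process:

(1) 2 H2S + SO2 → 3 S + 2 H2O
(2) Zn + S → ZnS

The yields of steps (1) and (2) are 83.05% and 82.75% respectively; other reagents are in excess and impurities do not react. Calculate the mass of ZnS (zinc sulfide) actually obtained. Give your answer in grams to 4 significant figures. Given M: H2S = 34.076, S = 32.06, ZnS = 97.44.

1149 g

Pure H2S = 431.7 × 0.9032 = 389.91 g.
n(H2S) = 389.91 / 34.076 = 11.442 mol.
Step 1 (H2S:S = 2:3): theoretical n(S) = 17.164 mol; at 83.05% yield, n(S) = 14.254 mol.
Step 2 (S:ZnS = 1:1): theoretical n(ZnS) = 14.254 mol, so theoretical mass = 14.254 × 97.44 = 1388.9 g.
At 82.75% yield, actual mass of ZnS = 1388.9 × 0.8275 = 1149.4 g.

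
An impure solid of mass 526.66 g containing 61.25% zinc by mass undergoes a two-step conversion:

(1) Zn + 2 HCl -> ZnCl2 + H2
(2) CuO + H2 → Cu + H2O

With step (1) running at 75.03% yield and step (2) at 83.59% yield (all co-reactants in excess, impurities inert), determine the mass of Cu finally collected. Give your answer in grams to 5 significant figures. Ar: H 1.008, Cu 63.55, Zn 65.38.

Pure Zn = 526.66 × 0.6125 = 322.579 g.
M(Zn) = 65.38 g/mol.
M(Cu) = 63.55 g/mol.
n(Zn) = 322.579 / 65.38 = 4.93391 mol.
Step 1 (Zn:H2 = 1:1): theoretical n(H2) = 4.93391 mol; at 75.03% yield, n(H2) = 3.70192 mol.
Step 2 (H2:Cu = 1:1): theoretical n(Cu) = 3.70192 mol, so theoretical mass = 3.70192 × 63.55 = 235.257 g.
At 83.59% yield, actual mass of Cu = 235.257 × 0.8359 = 196.651 g.

196.65 g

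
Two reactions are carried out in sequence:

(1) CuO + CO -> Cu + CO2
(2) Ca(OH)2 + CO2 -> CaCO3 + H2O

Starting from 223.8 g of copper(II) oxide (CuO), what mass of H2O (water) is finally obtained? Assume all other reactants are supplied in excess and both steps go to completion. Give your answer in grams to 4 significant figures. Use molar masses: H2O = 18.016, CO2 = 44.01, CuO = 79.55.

n(CuO) = 223.80 / 79.55 = 2.8133 mol.
Step 1 gives a 1:1 ratio of CuO to CO2, so n(CO2) = 2.8133 mol.
In step 2 the CO2:H2O ratio is 1:1, so n(H2O) = 2.8133 mol.
Mass of H2O = 2.8133 × 18.016 = 50.685 g.

50.68 g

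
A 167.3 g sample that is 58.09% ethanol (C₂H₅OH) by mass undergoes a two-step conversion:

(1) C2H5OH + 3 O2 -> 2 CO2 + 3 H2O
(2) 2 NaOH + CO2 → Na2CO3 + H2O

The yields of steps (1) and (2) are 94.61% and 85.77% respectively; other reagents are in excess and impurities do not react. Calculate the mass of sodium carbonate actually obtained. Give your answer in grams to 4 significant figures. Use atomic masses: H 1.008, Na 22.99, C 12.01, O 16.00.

Pure C2H5OH = 167.3 × 0.5809 = 97.185 g.
M(C2H5OH) = 2(12.01) + 6(1.008) + 16.00 = 46.068 g/mol.
M(Na2CO3) = 2(22.99) + 12.01 + 3(16.00) = 105.99 g/mol.
n(C2H5OH) = 97.185 / 46.068 = 2.1096 mol.
Step 1 (C2H5OH:CO2 = 1:2): theoretical n(CO2) = 4.2192 mol; at 94.61% yield, n(CO2) = 3.9918 mol.
Step 2 (CO2:Na2CO3 = 1:1): theoretical n(Na2CO3) = 3.9918 mol, so theoretical mass = 3.9918 × 105.99 = 423.09 g.
At 85.77% yield, actual mass of Na2CO3 = 423.09 × 0.8577 = 362.88 g.

362.9 g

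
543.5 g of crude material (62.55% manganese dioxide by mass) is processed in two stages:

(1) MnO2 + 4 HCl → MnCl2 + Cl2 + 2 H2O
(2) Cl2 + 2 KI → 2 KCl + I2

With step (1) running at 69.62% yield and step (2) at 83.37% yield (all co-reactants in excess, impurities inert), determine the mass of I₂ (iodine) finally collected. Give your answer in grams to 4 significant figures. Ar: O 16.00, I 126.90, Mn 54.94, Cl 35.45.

Pure MnO2 = 543.5 × 0.6255 = 339.96 g.
M(MnO2) = 54.94 + 2(16.00) = 86.94 g/mol.
M(I2) = 2(126.90) = 253.80 g/mol.
n(MnO2) = 339.96 / 86.94 = 3.9103 mol.
Step 1 (MnO2:Cl2 = 1:1): theoretical n(Cl2) = 3.9103 mol; at 69.62% yield, n(Cl2) = 2.7223 mol.
Step 2 (Cl2:I2 = 1:1): theoretical n(I2) = 2.7223 mol, so theoretical mass = 2.7223 × 253.80 = 690.93 g.
At 83.37% yield, actual mass of I2 = 690.93 × 0.8337 = 576.03 g.

576.0 g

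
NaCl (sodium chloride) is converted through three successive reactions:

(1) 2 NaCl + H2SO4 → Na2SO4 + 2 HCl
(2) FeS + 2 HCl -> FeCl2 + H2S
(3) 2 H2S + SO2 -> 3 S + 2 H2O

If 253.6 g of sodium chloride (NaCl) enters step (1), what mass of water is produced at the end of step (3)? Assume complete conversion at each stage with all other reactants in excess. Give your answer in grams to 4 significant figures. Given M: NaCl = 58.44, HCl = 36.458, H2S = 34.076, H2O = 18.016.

n(NaCl) = 253.6 / 58.44 = 4.3395 mol.
Reaction (1): NaCl→HCl ratio 2:2 ⇒ n(HCl) = 4.3395 mol.
Reaction (2): HCl→H2S ratio 2:1 ⇒ n(H2S) = 2.1697 mol.
Reaction (3): H2S→H2O ratio 2:2 ⇒ n(H2O) = 2.1697 mol.
Mass of H2O = 2.1697 × 18.016 = 39.090 g.

39.09 g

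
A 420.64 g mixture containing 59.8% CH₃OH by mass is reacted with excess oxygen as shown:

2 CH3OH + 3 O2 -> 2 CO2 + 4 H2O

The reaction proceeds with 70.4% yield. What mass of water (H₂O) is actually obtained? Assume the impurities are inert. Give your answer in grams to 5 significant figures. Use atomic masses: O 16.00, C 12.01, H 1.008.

199.14 g

Pure CH3OH available = 420.64 g × 0.598 = 251.543 g.
M(CH3OH) = 12.01 + 4(1.008) + 16.00 = 32.042 g/mol.
M(H2O) = 2(1.008) + 16.00 = 18.016 g/mol.
n(CH3OH) = 251.543 g / 32.042 g/mol = 7.85041 mol.
From the equation the CH3OH:H2O mole ratio is 2:4, so n(H2O) = 7.85041 × 4/2 = 15.7008 mol.
Mass of H2O = 15.7008 mol × 18.016 g/mol = 282.866 g.
Actual mass collected = 282.866 g × 0.704 = 199.138 g.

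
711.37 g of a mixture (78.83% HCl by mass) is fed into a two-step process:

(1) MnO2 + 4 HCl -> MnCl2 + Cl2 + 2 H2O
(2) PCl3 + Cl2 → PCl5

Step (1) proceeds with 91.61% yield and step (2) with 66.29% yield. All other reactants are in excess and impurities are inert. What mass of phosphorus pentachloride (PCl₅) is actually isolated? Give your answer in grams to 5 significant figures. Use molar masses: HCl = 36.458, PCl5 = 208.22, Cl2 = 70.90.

486.24 g

Pure HCl = 711.37 × 0.7883 = 560.773 g.
n(HCl) = 560.773 / 36.458 = 15.3813 mol.
Step 1 (HCl:Cl2 = 4:1): theoretical n(Cl2) = 3.84534 mol; at 91.61% yield, n(Cl2) = 3.52271 mol.
Step 2 (Cl2:PCl5 = 1:1): theoretical n(PCl5) = 3.52271 mol, so theoretical mass = 3.52271 × 208.22 = 733.499 g.
At 66.29% yield, actual mass of PCl5 = 733.499 × 0.6629 = 486.237 g.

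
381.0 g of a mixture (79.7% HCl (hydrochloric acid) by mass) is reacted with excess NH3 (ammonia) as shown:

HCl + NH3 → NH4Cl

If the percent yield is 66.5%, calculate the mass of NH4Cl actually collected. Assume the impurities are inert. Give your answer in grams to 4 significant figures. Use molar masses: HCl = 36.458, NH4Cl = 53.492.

Pure HCl available = 381.0 g × 0.797 = 303.66 g.
n(HCl) = 303.66 g / 36.458 g/mol = 8.3290 mol.
From the equation the HCl:NH4Cl mole ratio is 1:1, so n(NH4Cl) = 8.3290 × 1/1 = 8.3290 mol.
Mass of NH4Cl = 8.3290 mol × 53.492 g/mol = 445.53 g.
Actual mass collected = 445.53 g × 0.665 = 296.28 g.

296.3 g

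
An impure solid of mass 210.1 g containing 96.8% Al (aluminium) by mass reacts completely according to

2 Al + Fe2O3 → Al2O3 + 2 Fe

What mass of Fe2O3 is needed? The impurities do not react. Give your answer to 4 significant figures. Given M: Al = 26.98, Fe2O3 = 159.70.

601.9 g

Mass of pure Al = 210.1 g × 0.968 = 203.38 g.
n(Al) = 203.38 g / 26.98 g/mol = 7.5381 mol.
From the equation the Al:Fe2O3 mole ratio is 2:1, so n(Fe2O3) = 7.5381 × 1/2 = 3.7690 mol.
Mass of Fe2O3 = 3.7690 mol × 159.70 g/mol = 601.91 g.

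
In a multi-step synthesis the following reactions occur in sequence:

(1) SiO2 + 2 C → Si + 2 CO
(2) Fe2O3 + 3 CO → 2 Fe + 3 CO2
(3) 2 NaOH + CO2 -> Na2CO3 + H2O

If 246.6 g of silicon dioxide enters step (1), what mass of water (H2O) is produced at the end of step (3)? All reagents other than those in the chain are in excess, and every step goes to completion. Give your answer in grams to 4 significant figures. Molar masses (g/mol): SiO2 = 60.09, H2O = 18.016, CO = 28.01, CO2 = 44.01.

n(SiO2) = 246.6 / 60.09 = 4.1038 mol.
Reaction (1): SiO2→CO ratio 1:2 ⇒ n(CO) = 8.2077 mol.
Reaction (2): CO→CO2 ratio 3:3 ⇒ n(CO2) = 8.2077 mol.
Reaction (3): CO2→H2O ratio 1:1 ⇒ n(H2O) = 8.2077 mol.
Mass of H2O = 8.2077 × 18.016 = 147.87 g.

147.9 g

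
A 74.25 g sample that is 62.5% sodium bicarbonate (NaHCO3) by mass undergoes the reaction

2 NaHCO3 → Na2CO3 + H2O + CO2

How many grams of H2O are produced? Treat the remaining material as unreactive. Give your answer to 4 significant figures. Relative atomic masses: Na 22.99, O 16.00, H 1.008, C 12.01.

4.976 g

Mass of pure NaHCO3 = 74.25 g × 0.625 = 46.406 g.
M(NaHCO3) = 22.99 + 1.008 + 12.01 + 3(16.00) = 84.008 g/mol.
M(H2O) = 2(1.008) + 16.00 = 18.016 g/mol.
n(NaHCO3) = 46.406 g / 84.008 g/mol = 0.55240 mol.
From the equation the NaHCO3:H2O mole ratio is 2:1, so n(H2O) = 0.55240 × 1/2 = 0.27620 mol.
Mass of H2O = 0.27620 mol × 18.016 g/mol = 4.9760 g.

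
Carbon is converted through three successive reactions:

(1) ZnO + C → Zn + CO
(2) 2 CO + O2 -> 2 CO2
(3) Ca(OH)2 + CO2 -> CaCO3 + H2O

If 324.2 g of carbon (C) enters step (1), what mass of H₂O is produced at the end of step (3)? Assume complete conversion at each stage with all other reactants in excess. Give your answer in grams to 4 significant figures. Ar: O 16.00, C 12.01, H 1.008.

486.3 g

M(C) = 12.01 g/mol.
M(H2O) = 2(1.008) + 16.00 = 18.016 g/mol.
n(C) = 324.2 / 12.01 = 26.994 mol.
Reaction (1): C→CO ratio 1:1 ⇒ n(CO) = 26.994 mol.
Reaction (2): CO→CO2 ratio 2:2 ⇒ n(CO2) = 26.994 mol.
Reaction (3): CO2→H2O ratio 1:1 ⇒ n(H2O) = 26.994 mol.
Mass of H2O = 26.994 × 18.016 = 486.33 g.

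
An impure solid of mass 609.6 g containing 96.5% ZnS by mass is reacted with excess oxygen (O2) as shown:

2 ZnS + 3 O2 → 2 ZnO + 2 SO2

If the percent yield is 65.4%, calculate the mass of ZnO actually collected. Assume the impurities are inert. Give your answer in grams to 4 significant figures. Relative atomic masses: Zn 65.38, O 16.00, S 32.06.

321.3 g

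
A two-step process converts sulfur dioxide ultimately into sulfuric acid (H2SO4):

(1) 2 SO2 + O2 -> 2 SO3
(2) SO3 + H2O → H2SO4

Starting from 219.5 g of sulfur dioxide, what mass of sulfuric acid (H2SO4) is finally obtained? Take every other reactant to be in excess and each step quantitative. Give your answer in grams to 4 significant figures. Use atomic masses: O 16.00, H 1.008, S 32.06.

336.1 g

M(SO2) = 32.06 + 2(16.00) = 64.06 g/mol.
M(H2SO4) = 2(1.008) + 32.06 + 4(16.00) = 98.076 g/mol.
n(SO2) = 219.50 / 64.06 = 3.4265 mol.
Step 1 gives a 2:2 ratio of SO2 to SO3, so n(SO3) = 3.4265 mol.
In step 2 the SO3:H2SO4 ratio is 1:1, so n(H2SO4) = 3.4265 mol.
Mass of H2SO4 = 3.4265 × 98.076 = 336.05 g.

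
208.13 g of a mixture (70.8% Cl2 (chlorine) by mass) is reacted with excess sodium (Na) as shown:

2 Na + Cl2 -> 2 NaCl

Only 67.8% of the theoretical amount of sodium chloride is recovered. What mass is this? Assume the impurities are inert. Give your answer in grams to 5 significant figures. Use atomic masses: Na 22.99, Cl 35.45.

Pure Cl2 available = 208.13 g × 0.708 = 147.356 g.
M(Cl2) = 2(35.45) = 70.90 g/mol.
M(NaCl) = 22.99 + 35.45 = 58.44 g/mol.
n(Cl2) = 147.356 g / 70.90 g/mol = 2.07836 mol.
From the equation the Cl2:NaCl mole ratio is 1:2, so n(NaCl) = 2.07836 × 2/1 = 4.15673 mol.
Mass of NaCl = 4.15673 mol × 58.44 g/mol = 242.919 g.
Actual mass collected = 242.919 g × 0.678 = 164.699 g.

164.70 g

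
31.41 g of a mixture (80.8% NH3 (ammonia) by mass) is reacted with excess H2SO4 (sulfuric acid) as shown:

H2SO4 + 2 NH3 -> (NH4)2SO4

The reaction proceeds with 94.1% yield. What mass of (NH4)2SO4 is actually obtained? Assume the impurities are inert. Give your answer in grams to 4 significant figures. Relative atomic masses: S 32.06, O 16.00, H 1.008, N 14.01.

92.63 g

Pure NH3 available = 31.41 g × 0.808 = 25.379 g.
M(NH3) = 14.01 + 3(1.008) = 17.034 g/mol.
M((NH4)2SO4) = 2(14.01) + 8(1.008) + 32.06 + 4(16.00) = 132.144 g/mol.
n(NH3) = 25.379 g / 17.034 g/mol = 1.4899 mol.
From the equation the NH3:(NH4)2SO4 mole ratio is 2:1, so n((NH4)2SO4) = 1.4899 × 1/2 = 0.74496 mol.
Mass of (NH4)2SO4 = 0.74496 mol × 132.144 g/mol = 98.442 g.
Actual mass collected = 98.442 g × 0.941 = 92.634 g.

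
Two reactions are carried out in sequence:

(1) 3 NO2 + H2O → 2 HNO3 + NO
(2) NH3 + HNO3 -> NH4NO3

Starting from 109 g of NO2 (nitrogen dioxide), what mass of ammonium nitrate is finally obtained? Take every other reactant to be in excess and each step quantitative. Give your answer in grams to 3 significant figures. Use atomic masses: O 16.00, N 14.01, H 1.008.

126 g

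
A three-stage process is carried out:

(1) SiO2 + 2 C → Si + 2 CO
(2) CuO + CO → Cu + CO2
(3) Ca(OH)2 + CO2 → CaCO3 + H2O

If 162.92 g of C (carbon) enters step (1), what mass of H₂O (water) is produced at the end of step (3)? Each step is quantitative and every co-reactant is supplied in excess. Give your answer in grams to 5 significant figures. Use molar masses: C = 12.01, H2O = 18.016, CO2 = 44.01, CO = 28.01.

n(C) = 162.92 / 12.01 = 13.5654 mol.
Reaction (1): C→CO ratio 2:2 ⇒ n(CO) = 13.5654 mol.
Reaction (2): CO→CO2 ratio 1:1 ⇒ n(CO2) = 13.5654 mol.
Reaction (3): CO2→H2O ratio 1:1 ⇒ n(H2O) = 13.5654 mol.
Mass of H2O = 13.5654 × 18.016 = 244.394 g.

244.39 g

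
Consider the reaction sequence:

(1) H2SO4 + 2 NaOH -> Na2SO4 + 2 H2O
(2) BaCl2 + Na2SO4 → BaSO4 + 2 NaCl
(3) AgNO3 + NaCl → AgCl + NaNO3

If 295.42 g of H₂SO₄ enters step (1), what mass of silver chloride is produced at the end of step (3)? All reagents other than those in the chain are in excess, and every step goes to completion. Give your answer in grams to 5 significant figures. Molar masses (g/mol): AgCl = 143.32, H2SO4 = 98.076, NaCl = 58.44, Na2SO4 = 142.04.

863.40 g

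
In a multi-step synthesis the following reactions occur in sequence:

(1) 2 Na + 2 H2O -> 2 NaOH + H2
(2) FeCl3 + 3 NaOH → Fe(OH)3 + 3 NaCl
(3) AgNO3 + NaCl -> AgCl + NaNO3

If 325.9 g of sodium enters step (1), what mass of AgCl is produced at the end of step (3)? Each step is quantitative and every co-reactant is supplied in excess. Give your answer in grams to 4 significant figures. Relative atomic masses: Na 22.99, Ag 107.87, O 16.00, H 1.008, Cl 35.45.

2032 g

M(Na) = 22.99 g/mol.
M(AgCl) = 107.87 + 35.45 = 143.32 g/mol.
n(Na) = 325.9 / 22.99 = 14.176 mol.
Reaction (1): Na→NaOH ratio 2:2 ⇒ n(NaOH) = 14.176 mol.
Reaction (2): NaOH→NaCl ratio 3:3 ⇒ n(NaCl) = 14.176 mol.
Reaction (3): NaCl→AgCl ratio 1:1 ⇒ n(AgCl) = 14.176 mol.
Mass of AgCl = 14.176 × 143.32 = 2031.7 g.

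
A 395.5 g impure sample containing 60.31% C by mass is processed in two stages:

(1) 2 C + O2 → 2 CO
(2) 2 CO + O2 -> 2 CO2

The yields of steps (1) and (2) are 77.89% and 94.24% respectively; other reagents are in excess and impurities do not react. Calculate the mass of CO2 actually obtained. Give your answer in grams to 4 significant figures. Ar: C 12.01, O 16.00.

Pure C = 395.5 × 0.6031 = 238.53 g.
M(C) = 12.01 g/mol.
M(CO2) = 12.01 + 2(16.00) = 44.01 g/mol.
n(C) = 238.53 / 12.01 = 19.861 mol.
Step 1 (C:CO = 2:2): theoretical n(CO) = 19.861 mol; at 77.89% yield, n(CO) = 15.469 mol.
Step 2 (CO:CO2 = 2:2): theoretical n(CO2) = 15.469 mol, so theoretical mass = 15.469 × 44.01 = 680.81 g.
At 94.24% yield, actual mass of CO2 = 680.81 × 0.9424 = 641.60 g.

641.6 g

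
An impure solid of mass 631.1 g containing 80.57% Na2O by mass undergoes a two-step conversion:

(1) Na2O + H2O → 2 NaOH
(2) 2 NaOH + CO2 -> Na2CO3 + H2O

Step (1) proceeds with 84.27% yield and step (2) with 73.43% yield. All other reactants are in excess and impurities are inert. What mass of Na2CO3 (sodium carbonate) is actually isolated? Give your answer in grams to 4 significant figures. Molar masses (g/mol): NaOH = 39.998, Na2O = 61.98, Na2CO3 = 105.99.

538.1 g

Pure Na2O = 631.1 × 0.8057 = 508.48 g.
n(Na2O) = 508.48 / 61.98 = 8.2039 mol.
Step 1 (Na2O:NaOH = 1:2): theoretical n(NaOH) = 16.408 mol; at 84.27% yield, n(NaOH) = 13.827 mol.
Step 2 (NaOH:Na2CO3 = 2:1): theoretical n(Na2CO3) = 6.9134 mol, so theoretical mass = 6.9134 × 105.99 = 732.75 g.
At 73.43% yield, actual mass of Na2CO3 = 732.75 × 0.7343 = 538.06 g.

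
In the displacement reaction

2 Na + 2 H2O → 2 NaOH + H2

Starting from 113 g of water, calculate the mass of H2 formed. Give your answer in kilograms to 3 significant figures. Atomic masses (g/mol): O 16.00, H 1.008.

M(H2O) = 2(1.008) + 16.00 = 18.016 g/mol.
M(H2) = 2(1.008) = 2.016 g/mol.
n(H2O) = 113.0 g / 18.016 g/mol = 6.272 mol.
From the equation the H2O:H2 mole ratio is 2:1, so n(H2) = 6.272 × 1/2 = 3.136 mol.
Mass of H2 = 3.136 mol × 2.016 g/mol = 6.322 g.
Converting to kg: 6.322 g = 0.00632 kg.

0.00632 kg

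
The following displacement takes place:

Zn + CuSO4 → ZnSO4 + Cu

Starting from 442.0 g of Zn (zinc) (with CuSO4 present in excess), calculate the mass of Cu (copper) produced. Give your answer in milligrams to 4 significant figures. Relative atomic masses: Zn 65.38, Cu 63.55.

M(Zn) = 65.38 g/mol.
M(Cu) = 63.55 g/mol.
n(Zn) = 442.00 g / 65.38 g/mol = 6.7605 mol.
From the equation the Zn:Cu mole ratio is 1:1, so n(Cu) = 6.7605 × 1/1 = 6.7605 mol.
Mass of Cu = 6.7605 mol × 63.55 g/mol = 429.63 g.
Converting to mg: 429.63 g = 429600 mg.

429600 mg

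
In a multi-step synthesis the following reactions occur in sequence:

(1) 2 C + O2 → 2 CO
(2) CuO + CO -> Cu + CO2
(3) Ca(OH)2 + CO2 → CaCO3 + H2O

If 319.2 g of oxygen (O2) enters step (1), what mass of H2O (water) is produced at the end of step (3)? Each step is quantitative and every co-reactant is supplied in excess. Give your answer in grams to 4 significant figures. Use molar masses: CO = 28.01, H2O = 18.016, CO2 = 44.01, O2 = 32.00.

359.4 g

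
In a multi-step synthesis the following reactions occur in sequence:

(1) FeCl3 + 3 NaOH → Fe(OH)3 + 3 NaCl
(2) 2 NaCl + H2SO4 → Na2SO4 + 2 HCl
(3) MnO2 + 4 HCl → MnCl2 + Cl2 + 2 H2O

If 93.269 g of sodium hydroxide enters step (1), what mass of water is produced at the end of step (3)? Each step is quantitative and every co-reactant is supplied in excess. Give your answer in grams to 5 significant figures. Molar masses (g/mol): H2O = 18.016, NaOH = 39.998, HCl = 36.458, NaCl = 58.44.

n(NaOH) = 93.269 / 39.998 = 2.33184 mol.
Reaction (1): NaOH→NaCl ratio 3:3 ⇒ n(NaCl) = 2.33184 mol.
Reaction (2): NaCl→HCl ratio 2:2 ⇒ n(HCl) = 2.33184 mol.
Reaction (3): HCl→H2O ratio 4:2 ⇒ n(H2O) = 1.16592 mol.
Mass of H2O = 1.16592 × 18.016 = 21.0052 g.

21.005 g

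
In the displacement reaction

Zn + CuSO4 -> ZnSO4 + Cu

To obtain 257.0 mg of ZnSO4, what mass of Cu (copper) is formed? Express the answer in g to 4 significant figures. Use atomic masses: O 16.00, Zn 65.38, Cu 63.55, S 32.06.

0.1012 g

M(ZnSO4) = 65.38 + 32.06 + 4(16.00) = 161.44 g/mol.
M(Cu) = 63.55 g/mol.
Convert: 257.0 mg = 0.25700 g.
n(ZnSO4) = 0.25700 g / 161.44 g/mol = 0.0015919 mol.
From the equation the ZnSO4:Cu mole ratio is 1:1, so n(Cu) = 0.0015919 × 1/1 = 0.0015919 mol.
Mass of Cu = 0.0015919 mol × 63.55 g/mol = 0.10117 g.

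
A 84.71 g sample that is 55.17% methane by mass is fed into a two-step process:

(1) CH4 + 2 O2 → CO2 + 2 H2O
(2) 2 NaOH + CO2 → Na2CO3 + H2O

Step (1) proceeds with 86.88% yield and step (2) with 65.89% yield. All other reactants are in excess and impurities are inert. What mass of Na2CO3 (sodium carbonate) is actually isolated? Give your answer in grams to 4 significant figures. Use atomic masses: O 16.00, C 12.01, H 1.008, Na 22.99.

176.8 g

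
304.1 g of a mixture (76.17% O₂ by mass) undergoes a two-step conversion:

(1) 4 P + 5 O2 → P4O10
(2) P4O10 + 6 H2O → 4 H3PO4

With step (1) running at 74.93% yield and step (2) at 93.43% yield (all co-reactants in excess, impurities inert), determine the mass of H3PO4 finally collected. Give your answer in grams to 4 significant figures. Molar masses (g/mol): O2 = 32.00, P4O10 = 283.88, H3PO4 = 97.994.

397.3 g

Pure O2 = 304.1 × 0.7617 = 231.63 g.
n(O2) = 231.63 / 32.00 = 7.2385 mol.
Step 1 (O2:P4O10 = 5:1): theoretical n(P4O10) = 1.4477 mol; at 74.93% yield, n(P4O10) = 1.0848 mol.
Step 2 (P4O10:H3PO4 = 1:4): theoretical n(H3PO4) = 4.3391 mol, so theoretical mass = 4.3391 × 97.994 = 425.20 g.
At 93.43% yield, actual mass of H3PO4 = 425.20 × 0.9343 = 397.27 g.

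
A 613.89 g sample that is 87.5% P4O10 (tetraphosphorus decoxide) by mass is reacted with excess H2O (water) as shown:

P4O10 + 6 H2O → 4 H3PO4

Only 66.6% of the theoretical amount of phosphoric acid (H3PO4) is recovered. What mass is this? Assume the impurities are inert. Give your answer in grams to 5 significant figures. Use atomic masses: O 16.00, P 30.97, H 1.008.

493.97 g

Pure P4O10 available = 613.89 g × 0.875 = 537.154 g.
M(P4O10) = 4(30.97) + 10(16.00) = 283.88 g/mol.
M(H3PO4) = 3(1.008) + 30.97 + 4(16.00) = 97.994 g/mol.
n(P4O10) = 537.154 g / 283.88 g/mol = 1.89219 mol.
From the equation the P4O10:H3PO4 mole ratio is 1:4, so n(H3PO4) = 1.89219 × 4/1 = 7.56874 mol.
Mass of H3PO4 = 7.56874 mol × 97.994 g/mol = 741.691 g.
Actual mass collected = 741.691 g × 0.666 = 493.967 g.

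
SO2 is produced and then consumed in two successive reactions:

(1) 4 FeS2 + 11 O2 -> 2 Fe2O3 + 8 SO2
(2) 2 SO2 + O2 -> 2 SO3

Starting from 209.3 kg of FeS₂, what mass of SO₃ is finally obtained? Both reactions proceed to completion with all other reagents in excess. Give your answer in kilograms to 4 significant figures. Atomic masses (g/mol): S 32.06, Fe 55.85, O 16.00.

M(FeS2) = 55.85 + 2(32.06) = 119.97 g/mol.
M(SO3) = 32.06 + 3(16.00) = 80.06 g/mol.
209.3 kg = 209300 g.
n(FeS2) = 209300 / 119.97 = 1744.6 mol.
Step 1 gives a 4:8 ratio of FeS2 to SO2, so n(SO2) = 3489.2 mol.
In step 2 the SO2:SO3 ratio is 2:2, so n(SO3) = 3489.2 mol.
Mass of SO3 = 3489.2 × 80.06 = 279350 g = 279.3 kg.

279.3 kg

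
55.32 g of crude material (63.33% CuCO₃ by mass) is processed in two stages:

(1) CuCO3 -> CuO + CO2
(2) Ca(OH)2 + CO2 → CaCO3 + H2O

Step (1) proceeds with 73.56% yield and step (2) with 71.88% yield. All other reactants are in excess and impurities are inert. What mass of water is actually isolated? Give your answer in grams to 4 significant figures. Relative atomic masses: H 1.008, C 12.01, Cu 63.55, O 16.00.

Pure CuCO3 = 55.32 × 0.6333 = 35.034 g.
M(CuCO3) = 63.55 + 12.01 + 3(16.00) = 123.56 g/mol.
M(H2O) = 2(1.008) + 16.00 = 18.016 g/mol.
n(CuCO3) = 35.034 / 123.56 = 0.28354 mol.
Step 1 (CuCO3:CO2 = 1:1): theoretical n(CO2) = 0.28354 mol; at 73.56% yield, n(CO2) = 0.20857 mol.
Step 2 (CO2:H2O = 1:1): theoretical n(H2O) = 0.20857 mol, so theoretical mass = 0.20857 × 18.016 = 3.7576 g.
At 71.88% yield, actual mass of H2O = 3.7576 × 0.7188 = 2.7010 g.

2.701 g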